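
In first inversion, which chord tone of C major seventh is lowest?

E

In first inversion the third is lowest. For C major seventh (C–E–G–B) that is E.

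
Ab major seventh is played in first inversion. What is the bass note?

Ab major seventh is Ab–C–Eb–G. First inversion places the third in the bass: C.

C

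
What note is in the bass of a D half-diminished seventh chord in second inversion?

Ab

D half-diminished seventh is D–F–Ab–C. Second inversion places the fifth in the bass: Ab.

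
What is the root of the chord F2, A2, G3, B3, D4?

G

F, A, G, B, D are the tones of a G dominant ninth chord (G–B–D–F–A), making G the root.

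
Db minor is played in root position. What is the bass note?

In root position the root is lowest. For Db minor (Db–Fb–Ab) that is Db.

Db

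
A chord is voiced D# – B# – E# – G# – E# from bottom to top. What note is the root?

The distinct letter names are D#, B#, E#, G#. Arranged as a stack of thirds they read E#–G#–B#–D#, so E# is the root (an E# minor seventh chord).

E#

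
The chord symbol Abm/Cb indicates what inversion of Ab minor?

first inversion

Abm/Cb means Ab minor with Cb in the bass. Cb is the third of Ab minor (Ab–Cb–Eb), so this is first inversion.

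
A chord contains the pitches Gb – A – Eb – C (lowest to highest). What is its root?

Reordering Gb, A, Eb, C into stacked thirds gives A–C–Eb–Gb; the bottom of that stack, A, is the root.

A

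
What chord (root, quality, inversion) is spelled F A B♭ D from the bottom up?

Reducing to letter names: F, A, Bb, D. These stack in thirds as Bb–D–F–A — a Bb major seventh chord.
With the fifth (F) in the bass, the chord is in second inversion (figured bass 4/3).

Bb major seventh, second inversion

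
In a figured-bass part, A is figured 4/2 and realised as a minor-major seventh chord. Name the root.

Bb

The figures 4/2 mean the seventh of the chord is in the bass. If A is the seventh of a minor-major seventh chord, the root is Bb (chord tones Bb–Db–F–A).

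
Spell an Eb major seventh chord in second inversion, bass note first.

Bb, D, Eb, G

The chord tones are Eb–G–Bb–D. With the fifth (Bb) lowest for second inversion: Bb, D, Eb, G.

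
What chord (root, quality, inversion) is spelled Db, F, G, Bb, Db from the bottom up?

G half-diminished seventh, second inversion

Reducing to letter names: Db, F, G, Bb. These stack in thirds as G–Bb–Db–F — a G half-diminished seventh chord.
Db is the fifth of G half-diminished seventh; fifth in the bass means second inversion (figured bass 4/3).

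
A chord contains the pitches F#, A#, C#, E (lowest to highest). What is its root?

F#

F#, A#, C#, E are the tones of an F# dominant seventh chord (F#–A#–C#–E), making F# the root.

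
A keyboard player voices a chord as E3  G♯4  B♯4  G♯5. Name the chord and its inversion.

The distinct note names are E, G#, B#. Stacked in thirds they read E–G#–B#, which is an augmented triad on E.
With the root (E) in the bass, the chord is in root position (figured bass 5/3).

E augmented, root position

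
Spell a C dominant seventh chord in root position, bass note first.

C dominant seventh is C–E–G–Bb. Root position puts the root (C) in the bass, with the remaining tones above: C, E, G, Bb.

C, E, G, Bb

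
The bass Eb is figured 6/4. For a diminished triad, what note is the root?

A

The figures 6/4 mean the fifth of the chord is in the bass. If Eb is the fifth of a diminished triad, the root is A (chord tones A–C–Eb).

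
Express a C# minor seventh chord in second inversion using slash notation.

Second inversion of C# minor seventh has the fifth (G#) in the bass. As a slash chord: C#m7/G#.

C#m7/G#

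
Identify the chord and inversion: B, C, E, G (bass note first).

C major seventh, third inversion

The distinct note names are B, C, E, G. Stacked in thirds they read C–E–G–B, which is a major seventh chord on C.
The lowest note is B, the seventh of the chord, so this is third inversion (figured bass 4/2).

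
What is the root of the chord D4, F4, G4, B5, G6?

G

Reordering D, F, G, B into stacked thirds gives G–B–D–F; the bottom of that stack, G, is the root.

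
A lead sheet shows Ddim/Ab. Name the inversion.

second inversion

Ddim/Ab means D diminished with Ab in the bass. Ab is the fifth of D diminished (D–F–Ab), so this is second inversion.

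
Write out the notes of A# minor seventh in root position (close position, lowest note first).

A#, C#, E#, G#

A# minor seventh is A#–C#–E#–G#. Root position puts the root (A#) in the bass, with the remaining tones above: A#, C#, E#, G#.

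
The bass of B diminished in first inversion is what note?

D

In first inversion the third is lowest. For B diminished (B–D–F) that is D.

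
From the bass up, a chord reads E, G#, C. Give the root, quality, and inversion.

C augmented, first inversion

The distinct note names are E, G#, C. Stacked in thirds they read C–E–G#, which is an augmented triad on C.
E is the third of C augmented; third in the bass means first inversion (figured bass 6).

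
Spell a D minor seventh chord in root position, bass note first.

D minor seventh is D–F–A–C. Root position puts the root (D) in the bass, with the remaining tones above: D, F, A, C.

D, F, A, C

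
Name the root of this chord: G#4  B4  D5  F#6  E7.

The distinct letter names are G#, B, D, F#, E. Arranged as a stack of thirds they read E–G#–B–D–F#, so E is the root (an E dominant ninth chord).

E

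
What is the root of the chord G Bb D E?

The distinct letter names are G, Bb, D, E. Arranged as a stack of thirds they read E–G–Bb–D, so E is the root (an E half-diminished seventh chord).

E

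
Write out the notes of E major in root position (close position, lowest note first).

E, G#, B

The chord tones are E–G#–B. With the root (E) lowest for root position: E, G#, B.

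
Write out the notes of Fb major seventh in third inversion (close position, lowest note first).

Fb major seventh is Fb–Ab–Cb–Eb. Third inversion puts the seventh (Eb) in the bass, with the remaining tones above: Eb, Fb, Ab, Cb.

Eb, Fb, Ab, Cb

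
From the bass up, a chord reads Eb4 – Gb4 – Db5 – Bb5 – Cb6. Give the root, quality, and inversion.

Reducing to letter names: Eb, Gb, Db, Bb, Cb. These stack in thirds as Cb–Eb–Gb–Bb–Db — a Cb major ninth chord.
The lowest note is Eb, the third of the chord, so this is first inversion.

Cb major ninth, first inversion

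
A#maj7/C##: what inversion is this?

A#maj7/C## means A# major seventh with C## in the bass. C## is the third of A# major seventh (A#–C##–E#–G##), so this is first inversion.

first inversion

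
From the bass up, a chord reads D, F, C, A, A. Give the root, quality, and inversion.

The pitch classes D, F, C, A arrange in thirds as D–F–A–C: a D minor seventh chord.
With the root (D) in the bass, the chord is in root position (figured bass 7).

D minor seventh, root position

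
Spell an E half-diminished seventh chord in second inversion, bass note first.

Bb, D, E, G

The chord tones are E–G–Bb–D. With the fifth (Bb) lowest for second inversion: Bb, D, E, G.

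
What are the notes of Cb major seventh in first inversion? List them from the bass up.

Cb major seventh is Cb–Eb–Gb–Bb. First inversion puts the third (Eb) in the bass, with the remaining tones above: Eb, Gb, Bb, Cb.

Eb, Gb, Bb, Cb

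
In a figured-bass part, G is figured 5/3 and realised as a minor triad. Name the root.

G

The figures 5/3 mean the root of the chord is in the bass. If G is the root of a minor triad, the root is G (chord tones G–Bb–D).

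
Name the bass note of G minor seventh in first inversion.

G minor seventh is G–Bb–D–F. First inversion places the third in the bass: Bb.

Bb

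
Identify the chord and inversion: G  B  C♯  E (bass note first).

C# half-diminished seventh, second inversion

The distinct note names are G, B, C#, E. Stacked in thirds they read C#–E–G–B, which is a half-diminished seventh chord on C#.
With the fifth (G) in the bass, the chord is in second inversion (figured bass 4/3).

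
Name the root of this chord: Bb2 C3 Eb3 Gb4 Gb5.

The distinct letter names are Bb, C, Eb, Gb. Arranged as a stack of thirds they read C–Eb–Gb–Bb, so C is the root (a C half-diminished seventh chord).

C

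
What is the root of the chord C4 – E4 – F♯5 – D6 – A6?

The distinct letter names are C, E, F#, D, A. Arranged as a stack of thirds they read D–F#–A–C–E, so D is the root (a D dominant ninth chord).

D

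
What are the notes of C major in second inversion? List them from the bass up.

G, C, E

The chord tones are C–E–G. With the fifth (G) lowest for second inversion: G, C, E.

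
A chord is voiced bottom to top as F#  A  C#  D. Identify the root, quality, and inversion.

D major seventh, first inversion

The distinct note names are F#, A, C#, D. Stacked in thirds they read D–F#–A–C#, which is a major seventh chord on D.
F# is the third of D major seventh; third in the bass means first inversion (figured bass 6/5).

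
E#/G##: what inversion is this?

E#/G## means E# major with G## in the bass. G## is the third of E# major (E#–G##–B#), so this is first inversion.

first inversion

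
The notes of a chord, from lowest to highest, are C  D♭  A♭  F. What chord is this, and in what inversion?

Reducing to letter names: C, Db, Ab, F. These stack in thirds as Db–F–Ab–C — a Db major seventh chord.
With the seventh (C) in the bass, the chord is in third inversion (figured bass 4/2).

Db major seventh, third inversion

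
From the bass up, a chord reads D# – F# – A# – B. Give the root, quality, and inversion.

The pitch classes D#, F#, A#, B arrange in thirds as B–D#–F#–A#: a B major seventh chord.
With the third (D#) in the bass, the chord is in first inversion (figured bass 6/5).

B major seventh, first inversion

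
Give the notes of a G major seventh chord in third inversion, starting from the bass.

F#, G, B, D

The chord tones are G–B–D–F#. With the seventh (F#) lowest for third inversion: F#, G, B, D.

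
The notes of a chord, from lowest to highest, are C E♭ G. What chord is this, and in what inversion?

C minor, root position

Reducing to letter names: C, Eb, G. These stack in thirds as C–Eb–G — a C minor triad.
The lowest note is C, the root of the chord, so this is root position (figured bass 5/3).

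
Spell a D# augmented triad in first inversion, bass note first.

D# augmented is D#–F##–A##. First inversion puts the third (F##) in the bass, with the remaining tones above: F##, A##, D#.

F##, A##, D#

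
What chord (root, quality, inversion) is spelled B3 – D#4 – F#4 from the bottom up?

Reducing to letter names: B, D#, F#. These stack in thirds as B–D#–F# — a B major triad.
B is the root of B major; root in the bass means root position (figured bass 5/3).

B major, root position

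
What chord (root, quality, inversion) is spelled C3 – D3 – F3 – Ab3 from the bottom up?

D half-diminished seventh, third inversion

The distinct note names are C, D, F, Ab. Stacked in thirds they read D–F–Ab–C, which is a half-diminished seventh chord on D.
C is the seventh of D half-diminished seventh; seventh in the bass means third inversion (figured bass 4/2).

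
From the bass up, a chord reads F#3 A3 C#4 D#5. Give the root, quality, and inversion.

The distinct note names are F#, A, C#, D#. Stacked in thirds they read D#–F#–A–C#, which is a half-diminished seventh chord on D#.
With the third (F#) in the bass, the chord is in first inversion (figured bass 6/5).

D# half-diminished seventh, first inversion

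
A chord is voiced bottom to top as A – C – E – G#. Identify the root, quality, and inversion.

A minor-major seventh, root position

The pitch classes A, C, E, G# arrange in thirds as A–C–E–G#: an A minor-major seventh chord.
A is the root of A minor-major seventh; root in the bass means root position (figured bass 7).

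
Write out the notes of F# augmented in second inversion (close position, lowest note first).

C##, F#, A#

F# augmented is F#–A#–C##. Second inversion puts the fifth (C##) in the bass, with the remaining tones above: C##, F#, A#.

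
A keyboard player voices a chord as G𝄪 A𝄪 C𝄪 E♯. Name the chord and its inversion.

A## half-diminished seventh, third inversion

Reducing to letter names: G##, A##, C##, E#. These stack in thirds as A##–C##–E#–G## — an A## half-diminished seventh chord.
G## is the seventh of A## half-diminished seventh; seventh in the bass means third inversion (figured bass 4/2).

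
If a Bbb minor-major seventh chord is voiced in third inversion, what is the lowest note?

Ab

In third inversion the seventh is lowest. For Bbb minor-major seventh (Bbb–Dbb–Fb–Ab) that is Ab.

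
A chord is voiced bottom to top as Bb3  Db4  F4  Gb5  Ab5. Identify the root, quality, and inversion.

The pitch classes Bb, Db, F, Gb, Ab arrange in thirds as Gb–Bb–Db–F–Ab: a Gb major ninth chord.
The lowest note is Bb, the third of the chord, so this is first inversion.

Gb major ninth, first inversion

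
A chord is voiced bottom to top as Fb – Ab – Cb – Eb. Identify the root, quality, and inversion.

Reducing to letter names: Fb, Ab, Cb, Eb. These stack in thirds as Fb–Ab–Cb–Eb — an Fb major seventh chord.
Fb is the root of Fb major seventh; root in the bass means root position (figured bass 7).

Fb major seventh, root position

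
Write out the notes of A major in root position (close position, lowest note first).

A, C#, E

A major is A–C#–E. Root position puts the root (A) in the bass, with the remaining tones above: A, C#, E.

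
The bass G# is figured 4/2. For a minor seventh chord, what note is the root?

A#

The figures 4/2 mean the seventh of the chord is in the bass. If G# is the seventh of a minor seventh chord, the root is A# (chord tones A#–C#–E#–G#).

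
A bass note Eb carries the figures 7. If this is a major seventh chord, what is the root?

The figures 7 mean the root of the chord is in the bass. If Eb is the root of a major seventh chord, the root is Eb (chord tones Eb–G–Bb–D).

Eb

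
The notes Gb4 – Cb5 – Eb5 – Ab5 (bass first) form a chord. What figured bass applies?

The notes Gb, Cb, Eb, Ab stack in thirds as Ab–Cb–Eb–Gb — an Ab minor seventh chord. The bass Gb is the seventh, so this is third inversion: figured 4/2.

4/2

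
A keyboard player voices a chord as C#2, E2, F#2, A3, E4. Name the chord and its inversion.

F# minor seventh, second inversion

The distinct note names are C#, E, F#, A. Stacked in thirds they read F#–A–C#–E, which is a minor seventh chord on F#.
The lowest note is C#, the fifth of the chord, so this is second inversion (figured bass 4/3).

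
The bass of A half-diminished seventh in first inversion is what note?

The third of A half-diminished seventh (A–C–Eb–G) is C; that is the bass in first inversion.

C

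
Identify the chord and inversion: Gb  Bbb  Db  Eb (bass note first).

The distinct note names are Gb, Bbb, Db, Eb. Stacked in thirds they read Eb–Gb–Bbb–Db, which is a half-diminished seventh chord on Eb.
Gb is the third of Eb half-diminished seventh; third in the bass means first inversion (figured bass 6/5).

Eb half-diminished seventh, first inversion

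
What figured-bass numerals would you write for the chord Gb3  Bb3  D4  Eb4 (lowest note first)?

6/5

The notes Gb, Bb, D, Eb stack in thirds as Eb–Gb–Bb–D — an Eb minor-major seventh chord. The bass Gb is the third, so this is first inversion: figured 6/5.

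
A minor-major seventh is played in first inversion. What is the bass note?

A minor-major seventh is A–C–E–G#. First inversion places the third in the bass: C.

C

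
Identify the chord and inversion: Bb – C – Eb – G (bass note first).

Reducing to letter names: Bb, C, Eb, G. These stack in thirds as C–Eb–G–Bb — a C minor seventh chord.
Bb is the seventh of C minor seventh; seventh in the bass means third inversion (figured bass 4/2).

C minor seventh, third inversion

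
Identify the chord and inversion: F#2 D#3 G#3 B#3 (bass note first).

The distinct note names are F#, D#, G#, B#. Stacked in thirds they read G#–B#–D#–F#, which is a dominant seventh chord on G#.
F# is the seventh of G# dominant seventh; seventh in the bass means third inversion (figured bass 4/2).

G# dominant seventh, third inversion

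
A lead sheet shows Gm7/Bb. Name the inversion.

Gm7/Bb means G minor seventh with Bb in the bass. Bb is the third of G minor seventh (G–Bb–D–F), so this is first inversion.

first inversion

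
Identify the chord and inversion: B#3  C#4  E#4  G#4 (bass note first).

C# major seventh, third inversion

The pitch classes B#, C#, E#, G# arrange in thirds as C#–E#–G#–B#: a C# major seventh chord.
The lowest note is B#, the seventh of the chord, so this is third inversion (figured bass 4/2).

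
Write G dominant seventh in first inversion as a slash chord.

G7/B

First inversion of G dominant seventh has the third (B) in the bass. As a slash chord: G7/B.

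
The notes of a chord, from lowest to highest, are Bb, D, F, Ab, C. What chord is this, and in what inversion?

The pitch classes Bb, D, F, Ab, C arrange in thirds as Bb–D–F–Ab–C: a Bb dominant ninth chord.
Bb is the root of Bb dominant ninth; root in the bass means root position.

Bb dominant ninth, root position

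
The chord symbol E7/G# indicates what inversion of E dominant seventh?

E7/G# means E dominant seventh with G# in the bass. G# is the third of E dominant seventh (E–G#–B–D), so this is first inversion.

first inversion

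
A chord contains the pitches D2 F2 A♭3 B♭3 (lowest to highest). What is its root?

Bb

Reordering D, F, Ab, Bb into stacked thirds gives Bb–D–F–Ab; the bottom of that stack, Bb, is the root.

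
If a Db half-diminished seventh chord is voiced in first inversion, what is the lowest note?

The third of Db half-diminished seventh (Db–Fb–Abb–Cb) is Fb; that is the bass in first inversion.

Fb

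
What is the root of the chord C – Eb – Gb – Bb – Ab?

Ab

C, Eb, Gb, Bb, Ab are the tones of an Ab dominant ninth chord (Ab–C–Eb–Gb–Bb), making Ab the root.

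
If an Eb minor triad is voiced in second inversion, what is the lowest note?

The fifth of Eb minor (Eb–Gb–Bb) is Bb; that is the bass in second inversion.

Bb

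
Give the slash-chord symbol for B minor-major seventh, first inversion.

Bm(maj7)/D

First inversion of B minor-major seventh has the third (D) in the bass. As a slash chord: Bm(maj7)/D.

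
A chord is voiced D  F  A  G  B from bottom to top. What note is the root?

D, F, A, G, B are the tones of a G dominant ninth chord (G–B–D–F–A), making G the root.

G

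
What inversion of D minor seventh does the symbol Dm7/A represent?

Dm7/A means D minor seventh with A in the bass. A is the fifth of D minor seventh (D–F–A–C), so this is second inversion.

second inversion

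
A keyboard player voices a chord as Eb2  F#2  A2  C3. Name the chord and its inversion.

F# diminished seventh, third inversion

The pitch classes Eb, F#, A, C arrange in thirds as F#–A–C–Eb: an F# diminished seventh chord.
Eb is the seventh of F# diminished seventh; seventh in the bass means third inversion (figured bass 4/2).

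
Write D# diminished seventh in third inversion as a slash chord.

D#dim7/C

Third inversion of D# diminished seventh has the seventh (C) in the bass. As a slash chord: D#dim7/C.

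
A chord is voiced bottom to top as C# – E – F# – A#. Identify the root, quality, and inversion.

The distinct note names are C#, E, F#, A#. Stacked in thirds they read F#–A#–C#–E, which is a dominant seventh chord on F#.
The lowest note is C#, the fifth of the chord, so this is second inversion (figured bass 4/3).

F# dominant seventh, second inversion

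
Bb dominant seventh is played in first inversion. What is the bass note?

D

In first inversion the third is lowest. For Bb dominant seventh (Bb–D–F–Ab) that is D.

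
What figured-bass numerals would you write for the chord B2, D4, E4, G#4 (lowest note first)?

4/3

The notes B, D, E, G# stack in thirds as E–G#–B–D — an E dominant seventh chord. The bass B is the fifth, so this is second inversion: figured 4/3.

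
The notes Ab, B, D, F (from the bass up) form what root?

B

The distinct letter names are Ab, B, D, F. Arranged as a stack of thirds they read B–D–F–Ab, so B is the root (a B diminished seventh chord).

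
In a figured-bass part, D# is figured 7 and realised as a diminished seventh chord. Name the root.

The figures 7 mean the root of the chord is in the bass. If D# is the root of a diminished seventh chord, the root is D# (chord tones D#–F#–A–C).

D#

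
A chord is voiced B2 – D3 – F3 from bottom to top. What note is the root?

The distinct letter names are B, D, F. Arranged as a stack of thirds they read B–D–F, so B is the root (a B diminished triad).

B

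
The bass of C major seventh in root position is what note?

C major seventh is C–E–G–B. Root position places the root in the bass: C.

C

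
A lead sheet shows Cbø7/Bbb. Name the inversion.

third inversion

Cbø7/Bbb means Cb half-diminished seventh with Bbb in the bass. Bbb is the seventh of Cb half-diminished seventh (Cb–Ebb–Gbb–Bbb), so this is third inversion.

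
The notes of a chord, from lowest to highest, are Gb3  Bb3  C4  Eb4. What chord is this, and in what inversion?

The pitch classes Gb, Bb, C, Eb arrange in thirds as C–Eb–Gb–Bb: a C half-diminished seventh chord.
The lowest note is Gb, the fifth of the chord, so this is second inversion (figured bass 4/3).

C half-diminished seventh, second inversion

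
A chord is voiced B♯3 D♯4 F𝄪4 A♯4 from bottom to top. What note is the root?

B#, D#, F##, A# are the tones of a B# minor seventh chord (B#–D#–F##–A#), making B# the root.

B#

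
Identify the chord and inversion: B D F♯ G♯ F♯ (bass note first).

G# half-diminished seventh, first inversion

The distinct note names are B, D, F#, G#. Stacked in thirds they read G#–B–D–F#, which is a half-diminished seventh chord on G#.
The lowest note is B, the third of the chord, so this is first inversion (figured bass 6/5).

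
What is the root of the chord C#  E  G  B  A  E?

A

Reordering C#, E, G, B, A into stacked thirds gives A–C#–E–G–B; the bottom of that stack, A, is the root.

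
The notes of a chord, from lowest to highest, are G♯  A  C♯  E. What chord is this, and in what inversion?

A major seventh, third inversion

The pitch classes G#, A, C#, E arrange in thirds as A–C#–E–G#: an A major seventh chord.
With the seventh (G#) in the bass, the chord is in third inversion (figured bass 4/2).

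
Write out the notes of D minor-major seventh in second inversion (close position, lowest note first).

A, C#, D, F

The chord tones are D–F–A–C#. With the fifth (A) lowest for second inversion: A, C#, D, F.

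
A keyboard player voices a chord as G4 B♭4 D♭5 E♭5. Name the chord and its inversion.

Eb dominant seventh, first inversion

The pitch classes G, Bb, Db, Eb arrange in thirds as Eb–G–Bb–Db: an Eb dominant seventh chord.
The lowest note is G, the third of the chord, so this is first inversion (figured bass 6/5).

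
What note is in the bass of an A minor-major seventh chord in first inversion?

A minor-major seventh is A–C–E–G#. First inversion places the third in the bass: C.

C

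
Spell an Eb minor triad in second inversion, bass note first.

The chord tones are Eb–Gb–Bb. With the fifth (Bb) lowest for second inversion: Bb, Eb, Gb.

Bb, Eb, Gb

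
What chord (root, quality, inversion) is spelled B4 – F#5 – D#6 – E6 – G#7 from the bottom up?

Reducing to letter names: B, F#, D#, E, G#. These stack in thirds as E–G#–B–D#–F# — an E major ninth chord.
B is the fifth of E major ninth; fifth in the bass means second inversion.

E major ninth, second inversion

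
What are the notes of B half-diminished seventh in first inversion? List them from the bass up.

Spelling B half-diminished seventh: B–D–F–A. In first inversion the third is bass, giving D, F, A, B from the bottom.

D, F, A, B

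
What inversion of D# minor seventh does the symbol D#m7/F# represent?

first inversion

D#m7/F# means D# minor seventh with F# in the bass. F# is the third of D# minor seventh (D#–F#–A#–C#), so this is first inversion.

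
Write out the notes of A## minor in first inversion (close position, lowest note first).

A## minor is A##–C##–E##. First inversion puts the third (C##) in the bass, with the remaining tones above: C##, E##, A##.

C##, E##, A##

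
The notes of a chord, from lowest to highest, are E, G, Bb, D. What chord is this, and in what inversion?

The distinct note names are E, G, Bb, D. Stacked in thirds they read E–G–Bb–D, which is a half-diminished seventh chord on E.
The lowest note is E, the root of the chord, so this is root position (figured bass 7).

E half-diminished seventh, root position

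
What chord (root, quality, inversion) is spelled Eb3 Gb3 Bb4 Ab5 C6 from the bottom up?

Ab dominant ninth, second inversion

The pitch classes Eb, Gb, Bb, Ab, C arrange in thirds as Ab–C–Eb–Gb–Bb: an Ab dominant ninth chord.
With the fifth (Eb) in the bass, the chord is in second inversion.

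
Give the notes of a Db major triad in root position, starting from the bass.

Db, F, Ab

Spelling Db major: Db–F–Ab. In root position the root is bass, giving Db, F, Ab from the bottom.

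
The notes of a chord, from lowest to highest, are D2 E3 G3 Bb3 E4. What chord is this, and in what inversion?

E half-diminished seventh, third inversion

The distinct note names are D, E, G, Bb. Stacked in thirds they read E–G–Bb–D, which is a half-diminished seventh chord on E.
D is the seventh of E half-diminished seventh; seventh in the bass means third inversion (figured bass 4/2).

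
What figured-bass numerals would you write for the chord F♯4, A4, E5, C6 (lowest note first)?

7

The notes F#, A, E, C stack in thirds as F#–A–C–E — an F# half-diminished seventh chord. The bass F# is the root, so this is root position: figured 7.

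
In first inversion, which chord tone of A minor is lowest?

C

The third of A minor (A–C–E) is C; that is the bass in first inversion.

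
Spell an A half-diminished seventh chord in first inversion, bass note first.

The chord tones are A–C–Eb–G. With the third (C) lowest for first inversion: C, Eb, G, A.

C, Eb, G, A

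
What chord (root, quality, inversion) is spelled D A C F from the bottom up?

D minor seventh, root position

The distinct note names are D, A, C, F. Stacked in thirds they read D–F–A–C, which is a minor seventh chord on D.
With the root (D) in the bass, the chord is in root position (figured bass 7).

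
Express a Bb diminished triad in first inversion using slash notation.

First inversion of Bb diminished has the third (Db) in the bass. As a slash chord: Bbdim/Db.

Bbdim/Db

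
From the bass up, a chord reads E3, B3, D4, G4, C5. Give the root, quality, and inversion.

C major ninth, first inversion

The distinct note names are E, B, D, G, C. Stacked in thirds they read C–E–G–B–D, which is a major ninth chord on C.
With the third (E) in the bass, the chord is in first inversion.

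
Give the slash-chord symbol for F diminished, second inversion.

Fdim/Cb

Second inversion of F diminished has the fifth (Cb) in the bass. As a slash chord: Fdim/Cb.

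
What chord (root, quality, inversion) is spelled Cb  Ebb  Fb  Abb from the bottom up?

Fb minor seventh, second inversion

The distinct note names are Cb, Ebb, Fb, Abb. Stacked in thirds they read Fb–Abb–Cb–Ebb, which is a minor seventh chord on Fb.
With the fifth (Cb) in the bass, the chord is in second inversion (figured bass 4/3).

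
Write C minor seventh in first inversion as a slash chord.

Cm7/Eb

First inversion of C minor seventh has the third (Eb) in the bass. As a slash chord: Cm7/Eb.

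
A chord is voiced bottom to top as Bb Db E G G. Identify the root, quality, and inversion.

The distinct note names are Bb, Db, E, G. Stacked in thirds they read E–G–Bb–Db, which is a diminished seventh chord on E.
The lowest note is Bb, the fifth of the chord, so this is second inversion (figured bass 4/3).

E diminished seventh, second inversion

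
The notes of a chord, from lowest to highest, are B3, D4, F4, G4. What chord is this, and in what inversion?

The distinct note names are B, D, F, G. Stacked in thirds they read G–B–D–F, which is a dominant seventh chord on G.
The lowest note is B, the third of the chord, so this is first inversion (figured bass 6/5).

G dominant seventh, first inversion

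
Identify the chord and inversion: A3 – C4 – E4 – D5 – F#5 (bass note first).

D dominant ninth, second inversion

Reducing to letter names: A, C, E, D, F#. These stack in thirds as D–F#–A–C–E — a D dominant ninth chord.
A is the fifth of D dominant ninth; fifth in the bass means second inversion.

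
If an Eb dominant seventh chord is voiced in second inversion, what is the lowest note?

In second inversion the fifth is lowest. For Eb dominant seventh (Eb–G–Bb–Db) that is Bb.

Bb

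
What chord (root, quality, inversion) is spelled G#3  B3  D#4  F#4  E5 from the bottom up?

Reducing to letter names: G#, B, D#, F#, E. These stack in thirds as E–G#–B–D#–F# — an E major ninth chord.
The lowest note is G#, the third of the chord, so this is first inversion.

E major ninth, first inversion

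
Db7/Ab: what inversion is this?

second inversion

Db7/Ab means Db dominant seventh with Ab in the bass. Ab is the fifth of Db dominant seventh (Db–F–Ab–Cb), so this is second inversion.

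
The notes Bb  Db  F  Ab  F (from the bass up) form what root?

Bb, Db, F, Ab are the tones of a Bb minor seventh chord (Bb–Db–F–Ab), making Bb the root.

Bb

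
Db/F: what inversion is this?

Db/F means Db major with F in the bass. F is the third of Db major (Db–F–Ab), so this is first inversion.

first inversion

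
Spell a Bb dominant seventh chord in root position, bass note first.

Bb dominant seventh is Bb–D–F–Ab. Root position puts the root (Bb) in the bass, with the remaining tones above: Bb, D, F, Ab.

Bb, D, F, Ab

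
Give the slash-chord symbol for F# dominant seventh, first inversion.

First inversion of F# dominant seventh has the third (A#) in the bass. As a slash chord: F#7/A#.

F#7/A#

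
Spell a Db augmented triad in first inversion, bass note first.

F, A, Db

Spelling Db augmented: Db–F–A. In first inversion the third is bass, giving F, A, Db from the bottom.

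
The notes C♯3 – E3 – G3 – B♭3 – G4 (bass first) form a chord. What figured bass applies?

The notes C#, E, G, Bb stack in thirds as C#–E–G–Bb — a C# diminished seventh chord. The bass C# is the root, so this is root position: figured 7.

7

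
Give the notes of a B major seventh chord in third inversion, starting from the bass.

A#, B, D#, F#

The chord tones are B–D#–F#–A#. With the seventh (A#) lowest for third inversion: A#, B, D#, F#.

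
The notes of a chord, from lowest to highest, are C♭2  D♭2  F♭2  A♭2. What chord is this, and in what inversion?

The distinct note names are Cb, Db, Fb, Ab. Stacked in thirds they read Db–Fb–Ab–Cb, which is a minor seventh chord on Db.
Cb is the seventh of Db minor seventh; seventh in the bass means third inversion (figured bass 4/2).

Db minor seventh, third inversion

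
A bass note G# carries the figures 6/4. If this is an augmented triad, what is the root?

C

The figures 6/4 mean the fifth of the chord is in the bass. If G# is the fifth of an augmented triad, the root is C (chord tones C–E–G#).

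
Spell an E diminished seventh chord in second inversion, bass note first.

Bb, Db, E, G

E diminished seventh is E–G–Bb–Db. Second inversion puts the fifth (Bb) in the bass, with the remaining tones above: Bb, Db, E, G.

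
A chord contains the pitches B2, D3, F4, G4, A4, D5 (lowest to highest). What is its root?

B, D, F, G, A are the tones of a G dominant ninth chord (G–B–D–F–A), making G the root.

G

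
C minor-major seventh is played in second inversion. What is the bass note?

G

In second inversion the fifth is lowest. For C minor-major seventh (C–Eb–G–B) that is G.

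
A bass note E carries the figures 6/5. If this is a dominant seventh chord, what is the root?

C

The figures 6/5 mean the third of the chord is in the bass. If E is the third of a dominant seventh chord, the root is C (chord tones C–E–G–Bb).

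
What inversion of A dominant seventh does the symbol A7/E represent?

second inversion

A7/E means A dominant seventh with E in the bass. E is the fifth of A dominant seventh (A–C#–E–G), so this is second inversion.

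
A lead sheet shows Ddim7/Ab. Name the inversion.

second inversion

Ddim7/Ab means D diminished seventh with Ab in the bass. Ab is the fifth of D diminished seventh (D–F–Ab–Cb), so this is second inversion.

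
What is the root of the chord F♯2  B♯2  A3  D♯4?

F#, B#, A, D# are the tones of a B# diminished seventh chord (B#–D#–F#–A), making B# the root.

B#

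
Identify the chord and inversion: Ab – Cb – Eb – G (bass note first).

Ab minor-major seventh, root position

The distinct note names are Ab, Cb, Eb, G. Stacked in thirds they read Ab–Cb–Eb–G, which is a minor-major seventh chord on Ab.
The lowest note is Ab, the root of the chord, so this is root position (figured bass 7).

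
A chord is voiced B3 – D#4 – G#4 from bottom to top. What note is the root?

Reordering B, D#, G# into stacked thirds gives G#–B–D#; the bottom of that stack, G#, is the root.

G#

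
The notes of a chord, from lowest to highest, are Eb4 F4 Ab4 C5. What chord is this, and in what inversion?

The distinct note names are Eb, F, Ab, C. Stacked in thirds they read F–Ab–C–Eb, which is a minor seventh chord on F.
The lowest note is Eb, the seventh of the chord, so this is third inversion (figured bass 4/2).

F minor seventh, third inversion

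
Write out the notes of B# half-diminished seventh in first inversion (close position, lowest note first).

The chord tones are B#–D#–F#–A#. With the third (D#) lowest for first inversion: D#, F#, A#, B#.

D#, F#, A#, B#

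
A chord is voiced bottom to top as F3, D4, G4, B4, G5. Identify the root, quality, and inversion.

G dominant seventh, third inversion

The distinct note names are F, D, G, B. Stacked in thirds they read G–B–D–F, which is a dominant seventh chord on G.
The lowest note is F, the seventh of the chord, so this is third inversion (figured bass 4/2).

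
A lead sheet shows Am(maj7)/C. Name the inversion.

first inversion

Am(maj7)/C means A minor-major seventh with C in the bass. C is the third of A minor-major seventh (A–C–E–G#), so this is first inversion.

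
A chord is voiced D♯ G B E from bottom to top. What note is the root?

Reordering D#, G, B, E into stacked thirds gives E–G–B–D#; the bottom of that stack, E, is the root.

E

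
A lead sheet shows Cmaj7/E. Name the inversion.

first inversion

Cmaj7/E means C major seventh with E in the bass. E is the third of C major seventh (C–E–G–B), so this is first inversion.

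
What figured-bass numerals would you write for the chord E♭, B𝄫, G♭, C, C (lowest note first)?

The notes Eb, Bbb, Gb, C stack in thirds as C–Eb–Gb–Bbb — a C diminished seventh chord. The bass Eb is the third, so this is first inversion: figured 6/5.

6/5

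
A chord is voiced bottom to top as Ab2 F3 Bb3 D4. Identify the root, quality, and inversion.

Bb dominant seventh, third inversion

Reducing to letter names: Ab, F, Bb, D. These stack in thirds as Bb–D–F–Ab — a Bb dominant seventh chord.
Ab is the seventh of Bb dominant seventh; seventh in the bass means third inversion (figured bass 4/2).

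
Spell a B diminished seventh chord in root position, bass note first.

The chord tones are B–D–F–Ab. With the root (B) lowest for root position: B, D, F, Ab.

B, D, F, Ab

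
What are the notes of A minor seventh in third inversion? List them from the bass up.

The chord tones are A–C–E–G. With the seventh (G) lowest for third inversion: G, A, C, E.

G, A, C, E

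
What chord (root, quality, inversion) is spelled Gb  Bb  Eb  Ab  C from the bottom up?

Ab dominant ninth, third inversion

Reducing to letter names: Gb, Bb, Eb, Ab, C. These stack in thirds as Ab–C–Eb–Gb–Bb — an Ab dominant ninth chord.
The lowest note is Gb, the seventh of the chord, so this is third inversion.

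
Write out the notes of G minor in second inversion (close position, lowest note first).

Spelling G minor: G–Bb–D. In second inversion the fifth is bass, giving D, G, Bb from the bottom.

D, G, Bb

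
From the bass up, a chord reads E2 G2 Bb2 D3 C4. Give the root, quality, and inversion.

The distinct note names are E, G, Bb, D, C. Stacked in thirds they read C–E–G–Bb–D, which is a dominant ninth chord on C.
The lowest note is E, the third of the chord, so this is first inversion.

C dominant ninth, first inversion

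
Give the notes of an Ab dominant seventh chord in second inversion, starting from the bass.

Eb, Gb, Ab, C

Ab dominant seventh is Ab–C–Eb–Gb. Second inversion puts the fifth (Eb) in the bass, with the remaining tones above: Eb, Gb, Ab, C.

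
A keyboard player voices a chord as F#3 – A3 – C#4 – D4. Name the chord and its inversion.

D major seventh, first inversion

Reducing to letter names: F#, A, C#, D. These stack in thirds as D–F#–A–C# — a D major seventh chord.
With the third (F#) in the bass, the chord is in first inversion (figured bass 6/5).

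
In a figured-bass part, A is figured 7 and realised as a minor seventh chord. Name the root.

The figures 7 mean the root of the chord is in the bass. If A is the root of a minor seventh chord, the root is A (chord tones A–C–E–G).

A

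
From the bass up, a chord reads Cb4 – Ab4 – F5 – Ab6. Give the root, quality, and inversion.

F diminished, second inversion

The pitch classes Cb, Ab, F arrange in thirds as F–Ab–Cb: an F diminished triad.
Cb is the fifth of F diminished; fifth in the bass means second inversion (figured bass 6/4).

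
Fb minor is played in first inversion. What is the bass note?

Abb

The third of Fb minor (Fb–Abb–Cb) is Abb; that is the bass in first inversion.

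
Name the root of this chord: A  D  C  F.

The distinct letter names are A, D, C, F. Arranged as a stack of thirds they read D–F–A–C, so D is the root (a D minor seventh chord).

D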